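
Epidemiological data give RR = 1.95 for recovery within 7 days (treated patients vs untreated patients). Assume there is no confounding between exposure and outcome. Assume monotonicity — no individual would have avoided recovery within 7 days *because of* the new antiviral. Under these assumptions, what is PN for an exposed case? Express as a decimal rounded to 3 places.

PN ≈ 0.487

Under exogeneity and monotonicity, PN = (RR − 1) / RR = 1 − 1/RR.
PN = (1.95 − 1) / 1.95 = 0.95 / 1.95 ≈ 0.4872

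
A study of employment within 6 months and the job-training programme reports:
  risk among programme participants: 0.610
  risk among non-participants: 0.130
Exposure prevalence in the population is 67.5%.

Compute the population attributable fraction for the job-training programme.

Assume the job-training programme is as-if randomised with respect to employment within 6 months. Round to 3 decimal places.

Let p₁ = 0.61, p₀ = 0.13.
Overall risk P(Y=1) = π·p₁ + (1−π)·p₀ = 0.675×0.61 + 0.325×0.13 = 0.454.
Under exogeneity, PAF = [P(Y=1) − p₀] / P(Y=1).
PAF = (0.454 − 0.13) / 0.454 ≈ 0.7137

PAF ≈ 0.714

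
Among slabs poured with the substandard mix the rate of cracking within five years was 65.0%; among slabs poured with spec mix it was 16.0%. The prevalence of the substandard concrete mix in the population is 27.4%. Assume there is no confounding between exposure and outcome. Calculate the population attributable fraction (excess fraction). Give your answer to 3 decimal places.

PAF ≈ 0.456

p₁ = 0.65, p₀ = 0.16.
Overall risk P(Y=1) = π·p₁ + (1−π)·p₀ = 0.274×0.65 + 0.726×0.16 = 0.29426.
Under exogeneity, PAF = [P(Y=1) − p₀] / P(Y=1).
PAF = (0.29426 − 0.16) / 0.29426 ≈ 0.4563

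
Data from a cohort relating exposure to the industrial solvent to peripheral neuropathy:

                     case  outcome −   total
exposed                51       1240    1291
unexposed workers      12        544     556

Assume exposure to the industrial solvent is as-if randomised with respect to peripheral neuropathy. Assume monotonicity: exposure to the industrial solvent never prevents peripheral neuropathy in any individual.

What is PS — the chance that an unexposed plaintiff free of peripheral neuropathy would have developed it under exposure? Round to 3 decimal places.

PS ≈ 0.018

p₁ = P(outcome | exposed) = 51/1291 = 0.039504
p₀ = P(outcome | unexposed) = 12/556 = 0.021583
Under exogeneity and monotonicity, PS = (p₁ − p₀)/(1 − p₀).
PS = (0.039504 − 0.021583) / 0.97842 ≈ 0.0183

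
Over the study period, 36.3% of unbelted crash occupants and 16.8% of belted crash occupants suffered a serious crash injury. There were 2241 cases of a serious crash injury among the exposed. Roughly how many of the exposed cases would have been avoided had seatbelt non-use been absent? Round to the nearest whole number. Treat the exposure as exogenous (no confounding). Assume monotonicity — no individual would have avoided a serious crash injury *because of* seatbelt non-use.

about 1204 cases

p₁ = 0.363, p₀ = 0.168.
PN = (p₁ − p₀)/p₁ = (0.363 − 0.168) / 0.363 ≈ 0.53719.
Attributable cases ≈ PN × (exposed cases) = 0.53719 × 2241 ≈ 1203.84.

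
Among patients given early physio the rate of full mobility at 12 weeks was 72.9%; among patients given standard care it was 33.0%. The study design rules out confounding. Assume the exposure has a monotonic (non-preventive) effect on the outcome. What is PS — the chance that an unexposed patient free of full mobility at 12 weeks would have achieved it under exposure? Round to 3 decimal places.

p₁ = 0.729, p₀ = 0.33.
Under exogeneity and monotonicity, PS = (p₁ − p₀) / (1 − p₀).
PS = (0.729 − 0.33) / (1 − 0.33) = 0.399 / 0.67 ≈ 0.5955

PS ≈ 0.596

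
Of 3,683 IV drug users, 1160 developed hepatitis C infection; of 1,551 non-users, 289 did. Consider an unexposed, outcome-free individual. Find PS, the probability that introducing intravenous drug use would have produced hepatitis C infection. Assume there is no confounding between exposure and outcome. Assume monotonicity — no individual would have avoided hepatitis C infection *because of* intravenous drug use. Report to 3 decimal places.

PS ≈ 0.158

p₁ = P(outcome | exposed) = 1160/3683 = 0.31496
p₀ = P(outcome | unexposed) = 289/1551 = 0.18633
Under exogeneity and monotonicity, PS = (p₁ − p₀) / (1 − p₀).
PS = (0.31496 − 0.18633) / (1 − 0.18633) = 0.12863 / 0.81367 ≈ 0.1581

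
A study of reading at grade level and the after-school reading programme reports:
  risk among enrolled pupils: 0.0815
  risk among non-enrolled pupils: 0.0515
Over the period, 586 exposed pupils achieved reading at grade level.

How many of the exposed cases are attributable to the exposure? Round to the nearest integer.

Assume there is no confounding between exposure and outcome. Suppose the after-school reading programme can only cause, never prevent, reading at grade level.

about 216 cases

Let p₁ = 0.0815, p₀ = 0.0515.
PN = (p₁ − p₀)/p₁ = (0.0815 − 0.0515) / 0.0815 ≈ 0.36810.
Attributable cases ≈ PN × (exposed cases) = 0.36810 × 586 ≈ 215.71.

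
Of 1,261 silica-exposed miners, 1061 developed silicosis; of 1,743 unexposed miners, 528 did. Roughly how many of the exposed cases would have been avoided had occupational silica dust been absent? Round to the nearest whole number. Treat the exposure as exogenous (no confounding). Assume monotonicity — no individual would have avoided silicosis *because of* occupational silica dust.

about 679 cases

p₁ = P(outcome | exposed) = 1061/1261 = 0.8414
p₀ = P(outcome | unexposed) = 528/1743 = 0.30293
PN = (p₁ − p₀)/p₁ = (0.8414 − 0.30293) / 0.8414 ≈ 0.63997.
Attributable cases ≈ PN × (exposed cases) = 0.63997 × 1061 ≈ 679.01.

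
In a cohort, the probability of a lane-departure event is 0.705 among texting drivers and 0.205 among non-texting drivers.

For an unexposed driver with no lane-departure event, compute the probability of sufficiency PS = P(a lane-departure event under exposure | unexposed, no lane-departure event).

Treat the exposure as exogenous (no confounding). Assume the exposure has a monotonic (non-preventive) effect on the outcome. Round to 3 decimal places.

Let p₁ = 0.705, p₀ = 0.205.
Under exogeneity and monotonicity, PS = (p₁ − p₀) / (1 − p₀).
PS = (0.705 − 0.205) / (1 − 0.205) = 0.5 / 0.795 ≈ 0.6289

PS ≈ 0.629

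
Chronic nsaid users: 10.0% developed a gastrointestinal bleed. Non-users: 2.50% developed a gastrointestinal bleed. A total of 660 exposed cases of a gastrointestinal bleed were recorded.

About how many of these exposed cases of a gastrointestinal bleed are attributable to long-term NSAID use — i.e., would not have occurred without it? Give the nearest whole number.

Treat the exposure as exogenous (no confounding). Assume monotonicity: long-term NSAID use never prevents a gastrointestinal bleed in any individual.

p₁ = 0.1, p₀ = 0.025.
PN = (p₁ − p₀)/p₁ = (0.1 − 0.025) / 0.1 ≈ 0.75000.
Attributable cases ≈ PN × (exposed cases) = 0.75000 × 660 ≈ 495.00.

about 495 cases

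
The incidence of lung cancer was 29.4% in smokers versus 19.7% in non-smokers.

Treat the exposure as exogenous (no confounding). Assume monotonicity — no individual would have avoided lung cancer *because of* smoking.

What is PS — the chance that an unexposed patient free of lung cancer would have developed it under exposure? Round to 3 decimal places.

p₁ = 0.294, p₀ = 0.197.
Under exogeneity and monotonicity, PS = (p₁ − p₀) / (1 − p₀).
PS = (0.294 − 0.197) / (1 − 0.197) = 0.097 / 0.803 ≈ 0.1208

PS ≈ 0.121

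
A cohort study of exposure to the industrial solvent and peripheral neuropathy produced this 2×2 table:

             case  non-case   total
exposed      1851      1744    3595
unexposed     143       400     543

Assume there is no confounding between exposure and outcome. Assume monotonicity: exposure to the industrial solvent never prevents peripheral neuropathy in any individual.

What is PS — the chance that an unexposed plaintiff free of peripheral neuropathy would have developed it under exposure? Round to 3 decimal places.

p₁ = P(outcome | exposed) = 1851/3595 = 0.51488
p₀ = P(outcome | unexposed) = 143/543 = 0.26335
Under exogeneity and monotonicity, PS = (p₁ − p₀)/(1 − p₀).
PS = (0.51488 − 0.26335) / 0.73665 ≈ 0.3415

PS ≈ 0.341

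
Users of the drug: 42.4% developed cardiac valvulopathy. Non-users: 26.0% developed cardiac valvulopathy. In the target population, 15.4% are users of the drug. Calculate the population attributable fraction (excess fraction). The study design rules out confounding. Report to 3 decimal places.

PAF ≈ 0.089

p₁ = 0.424, p₀ = 0.26.
Overall risk P(Y=1) = π·p₁ + (1−π)·p₀ = 0.154×0.424 + 0.846×0.26 = 0.28526.
Under exogeneity, PAF = [P(Y=1) − p₀] / P(Y=1).
PAF = (0.28526 − 0.26) / 0.28526 ≈ 0.0885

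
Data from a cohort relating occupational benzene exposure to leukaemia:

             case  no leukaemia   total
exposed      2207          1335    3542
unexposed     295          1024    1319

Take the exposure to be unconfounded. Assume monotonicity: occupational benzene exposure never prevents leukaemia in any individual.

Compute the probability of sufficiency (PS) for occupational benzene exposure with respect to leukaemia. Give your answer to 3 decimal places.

PS ≈ 0.515

p₁ = P(outcome | exposed) = 2207/3542 = 0.62309
p₀ = P(outcome | unexposed) = 295/1319 = 0.22365
Under exogeneity and monotonicity, PS = (p₁ − p₀)/(1 − p₀).
PS = (0.62309 − 0.22365) / 0.77635 ≈ 0.5145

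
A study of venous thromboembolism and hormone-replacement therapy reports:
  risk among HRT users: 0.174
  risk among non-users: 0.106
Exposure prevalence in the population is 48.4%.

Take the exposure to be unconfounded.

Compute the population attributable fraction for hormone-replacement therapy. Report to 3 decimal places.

PAF ≈ 0.237

Let p₁ = 0.174, p₀ = 0.106.
Overall risk P(Y=1) = π·p₁ + (1−π)·p₀ = 0.484×0.174 + 0.516×0.106 = 0.13891.
Under exogeneity, PAF = [P(Y=1) − p₀] / P(Y=1).
PAF = (0.13891 − 0.106) / 0.13891 ≈ 0.2369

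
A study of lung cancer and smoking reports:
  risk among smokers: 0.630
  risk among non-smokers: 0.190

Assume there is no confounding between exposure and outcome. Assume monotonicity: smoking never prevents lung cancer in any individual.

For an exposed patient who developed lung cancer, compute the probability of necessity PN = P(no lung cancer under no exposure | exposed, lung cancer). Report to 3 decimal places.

Let p₁ = 0.63, p₀ = 0.19.
Under exogeneity and monotonicity, PN = (p₁ − p₀) / p₁.
PN = (0.63 − 0.19) / 0.63 = 0.44 / 0.63 ≈ 0.6984

PN ≈ 0.698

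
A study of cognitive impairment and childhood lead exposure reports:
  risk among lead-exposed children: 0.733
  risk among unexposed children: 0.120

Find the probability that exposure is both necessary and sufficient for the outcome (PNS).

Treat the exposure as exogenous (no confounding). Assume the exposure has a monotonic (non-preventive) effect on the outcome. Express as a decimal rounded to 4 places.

PNS ≈ 0.6130

Let p₁ = 0.733, p₀ = 0.12.
Under exogeneity and monotonicity, PNS = p₁ − p₀.
PNS = 0.733 − 0.12 = 0.613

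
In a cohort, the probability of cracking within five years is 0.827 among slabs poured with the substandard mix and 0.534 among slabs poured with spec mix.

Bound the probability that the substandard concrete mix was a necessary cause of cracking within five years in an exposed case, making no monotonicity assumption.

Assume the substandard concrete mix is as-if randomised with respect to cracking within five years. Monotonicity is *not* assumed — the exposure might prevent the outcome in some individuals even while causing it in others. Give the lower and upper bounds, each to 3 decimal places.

0.354 ≤ PN ≤ 0.563

Let p₁ = 0.827, p₀ = 0.534.
Under exogeneity alone the bounds on PN are max{0,(p₁−p₀)/p₁} ≤ PN ≤ min{1,(1−p₀)/p₁}.
  lower = (p₁ − p₀)/p₁ = 0.293 / 0.827 ≈ 0.3543
  upper = min{1, (1 − p₀)/p₁} = 0.466 / 0.827 ≈ 0.5635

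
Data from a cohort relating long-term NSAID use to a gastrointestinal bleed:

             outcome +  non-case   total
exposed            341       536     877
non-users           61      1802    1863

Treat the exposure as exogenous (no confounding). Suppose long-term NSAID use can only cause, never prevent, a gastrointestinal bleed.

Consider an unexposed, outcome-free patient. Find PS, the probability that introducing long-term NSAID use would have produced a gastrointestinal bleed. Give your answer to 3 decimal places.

p₁ = P(outcome | exposed) = 341/877 = 0.38883
p₀ = P(outcome | unexposed) = 61/1863 = 0.032743
Under exogeneity and monotonicity, PS = (p₁ − p₀)/(1 − p₀).
PS = (0.38883 − 0.032743) / 0.96726 ≈ 0.3681

PS ≈ 0.368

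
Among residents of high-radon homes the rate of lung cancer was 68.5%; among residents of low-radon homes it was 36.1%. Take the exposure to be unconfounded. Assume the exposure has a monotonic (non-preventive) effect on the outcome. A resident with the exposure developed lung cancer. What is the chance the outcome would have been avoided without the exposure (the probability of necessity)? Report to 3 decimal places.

p₁ = 0.685, p₀ = 0.361.
Under exogeneity and monotonicity, PN = (p₁ − p₀) / p₁.
PN = (0.685 − 0.361) / 0.685 = 0.324 / 0.685 ≈ 0.4730

PN ≈ 0.473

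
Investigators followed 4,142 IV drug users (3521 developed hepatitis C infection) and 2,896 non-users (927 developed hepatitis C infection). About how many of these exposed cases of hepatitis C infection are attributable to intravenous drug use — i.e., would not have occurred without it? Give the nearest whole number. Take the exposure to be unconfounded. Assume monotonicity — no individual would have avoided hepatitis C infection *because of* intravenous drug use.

about 2195 cases

p₁ = P(outcome | exposed) = 3521/4142 = 0.85007
p₀ = P(outcome | unexposed) = 927/2896 = 0.3201
PN = (p₁ − p₀)/p₁ = (0.85007 − 0.3201) / 0.85007 ≈ 0.62345.
Attributable cases ≈ PN × (exposed cases) = 0.62345 × 3521 ≈ 2195.16.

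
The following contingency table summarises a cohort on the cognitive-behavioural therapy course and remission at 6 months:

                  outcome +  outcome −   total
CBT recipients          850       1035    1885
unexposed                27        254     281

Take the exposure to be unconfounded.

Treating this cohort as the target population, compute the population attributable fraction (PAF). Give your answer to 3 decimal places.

PAF ≈ 0.763

p₁ = P(outcome | exposed) = 850/1885 = 0.45093
p₀ = P(outcome | unexposed) = 27/281 = 0.096085
Exposure prevalence π = 1885/2166 = 0.87027; overall risk P(Y=1) = 0.40489.
Under exogeneity, PAF = [P(Y=1) − p₀]/P(Y=1).
PAF = (0.40489 − 0.096085) / 0.40489 ≈ 0.7627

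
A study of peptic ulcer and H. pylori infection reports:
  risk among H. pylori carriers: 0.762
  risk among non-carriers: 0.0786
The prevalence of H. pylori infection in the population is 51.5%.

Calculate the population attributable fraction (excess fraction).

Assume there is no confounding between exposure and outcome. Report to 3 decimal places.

Let p₁ = 0.762, p₀ = 0.0786.
Overall risk P(Y=1) = π·p₁ + (1−π)·p₀ = 0.515×0.762 + 0.485×0.0786 = 0.43055.
Under exogeneity, PAF = [P(Y=1) − p₀] / P(Y=1).
PAF = (0.43055 − 0.0786) / 0.43055 ≈ 0.8174

PAF ≈ 0.817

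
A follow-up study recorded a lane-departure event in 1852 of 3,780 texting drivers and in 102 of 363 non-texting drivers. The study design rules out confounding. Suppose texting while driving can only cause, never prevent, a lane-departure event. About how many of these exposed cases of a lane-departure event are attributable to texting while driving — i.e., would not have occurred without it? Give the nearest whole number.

about 790 cases

p₁ = P(outcome | exposed) = 1852/3780 = 0.48995
p₀ = P(outcome | unexposed) = 102/363 = 0.28099
PN = (p₁ − p₀)/p₁ = (0.48995 − 0.28099) / 0.48995 ≈ 0.42649.
Attributable cases ≈ PN × (exposed cases) = 0.42649 × 1852 ≈ 789.85.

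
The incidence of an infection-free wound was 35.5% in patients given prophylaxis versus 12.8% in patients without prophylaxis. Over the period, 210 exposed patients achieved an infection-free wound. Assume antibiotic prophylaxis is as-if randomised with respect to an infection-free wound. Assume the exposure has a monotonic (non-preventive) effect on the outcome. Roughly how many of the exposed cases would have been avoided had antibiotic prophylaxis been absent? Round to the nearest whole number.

p₁ = 0.355, p₀ = 0.128.
PN = (p₁ − p₀)/p₁ = (0.355 − 0.128) / 0.355 ≈ 0.63944.
Attributable cases ≈ PN × (exposed cases) = 0.63944 × 210 ≈ 134.28.

about 134 cases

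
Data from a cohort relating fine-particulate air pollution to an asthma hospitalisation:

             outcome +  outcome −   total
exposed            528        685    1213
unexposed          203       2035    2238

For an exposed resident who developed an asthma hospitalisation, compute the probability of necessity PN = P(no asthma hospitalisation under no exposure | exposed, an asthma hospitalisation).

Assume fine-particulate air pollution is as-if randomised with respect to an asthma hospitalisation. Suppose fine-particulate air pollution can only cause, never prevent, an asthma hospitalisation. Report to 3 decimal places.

p₁ = P(outcome | exposed) = 528/1213 = 0.43528
p₀ = P(outcome | unexposed) = 203/2238 = 0.090706
Under exogeneity and monotonicity, PN = (p₁ − p₀)/p₁.
PN = (0.43528 − 0.090706) / 0.43528 ≈ 0.7916

PN ≈ 0.792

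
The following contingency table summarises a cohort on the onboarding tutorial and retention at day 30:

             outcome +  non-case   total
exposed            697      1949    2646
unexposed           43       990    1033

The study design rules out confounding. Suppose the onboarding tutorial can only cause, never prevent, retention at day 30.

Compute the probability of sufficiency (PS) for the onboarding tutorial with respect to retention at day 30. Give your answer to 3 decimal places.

p₁ = P(outcome | exposed) = 697/2646 = 0.26342
p₀ = P(outcome | unexposed) = 43/1033 = 0.041626
Under exogeneity and monotonicity, PS = (p₁ − p₀)/(1 − p₀).
PS = (0.26342 − 0.041626) / 0.95837 ≈ 0.2314

PS ≈ 0.231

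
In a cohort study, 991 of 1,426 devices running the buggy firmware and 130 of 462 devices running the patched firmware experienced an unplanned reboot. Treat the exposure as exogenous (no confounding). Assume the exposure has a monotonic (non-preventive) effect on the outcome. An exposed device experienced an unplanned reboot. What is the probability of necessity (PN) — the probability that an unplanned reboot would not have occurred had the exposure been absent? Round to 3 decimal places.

PN ≈ 0.595

p₁ = P(outcome | exposed) = 991/1426 = 0.69495
p₀ = P(outcome | unexposed) = 130/462 = 0.28139
Under exogeneity and monotonicity, PN = (p₁ − p₀) / p₁.
PN = (0.69495 − 0.28139) / 0.69495 = 0.41357 / 0.69495 ≈ 0.5951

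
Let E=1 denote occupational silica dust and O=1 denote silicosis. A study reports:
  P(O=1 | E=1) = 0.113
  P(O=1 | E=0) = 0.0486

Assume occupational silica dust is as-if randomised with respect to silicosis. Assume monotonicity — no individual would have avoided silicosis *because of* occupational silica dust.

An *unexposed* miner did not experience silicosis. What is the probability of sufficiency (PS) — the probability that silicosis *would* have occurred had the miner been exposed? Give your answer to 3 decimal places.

PS ≈ 0.068

Let p₁ = 0.113, p₀ = 0.0486.
Under exogeneity and monotonicity, PS = (p₁ − p₀) / (1 − p₀).
PS = (0.113 − 0.0486) / (1 − 0.0486) = 0.0644 / 0.9514 ≈ 0.0677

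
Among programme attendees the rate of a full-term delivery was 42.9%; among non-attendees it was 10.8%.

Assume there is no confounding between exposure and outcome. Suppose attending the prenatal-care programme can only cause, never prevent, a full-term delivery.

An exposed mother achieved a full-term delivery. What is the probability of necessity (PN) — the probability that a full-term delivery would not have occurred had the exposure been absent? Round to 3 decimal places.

PN ≈ 0.748

p₁ = 0.429, p₀ = 0.108.
Under exogeneity and monotonicity, PN = (p₁ − p₀) / p₁.
PN = (0.429 − 0.108) / 0.429 = 0.321 / 0.429 ≈ 0.7483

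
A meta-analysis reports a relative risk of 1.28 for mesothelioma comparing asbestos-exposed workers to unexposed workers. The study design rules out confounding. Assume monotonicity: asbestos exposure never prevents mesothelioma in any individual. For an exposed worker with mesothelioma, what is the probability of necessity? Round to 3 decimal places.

PN ≈ 0.219

Under exogeneity and monotonicity, PN = (RR − 1) / RR = 1 − 1/RR.
PN = (1.28 − 1) / 1.28 = 0.28 / 1.28 ≈ 0.2188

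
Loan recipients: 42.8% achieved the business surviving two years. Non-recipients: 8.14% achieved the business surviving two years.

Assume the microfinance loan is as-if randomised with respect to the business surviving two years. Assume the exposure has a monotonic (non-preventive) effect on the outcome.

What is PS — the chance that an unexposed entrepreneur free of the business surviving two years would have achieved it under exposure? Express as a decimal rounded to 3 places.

p₁ = 0.428, p₀ = 0.0814.
Under exogeneity and monotonicity, PS = (p₁ − p₀) / (1 − p₀).
PS = (0.428 − 0.0814) / (1 − 0.0814) = 0.3466 / 0.9186 ≈ 0.3773

PS ≈ 0.377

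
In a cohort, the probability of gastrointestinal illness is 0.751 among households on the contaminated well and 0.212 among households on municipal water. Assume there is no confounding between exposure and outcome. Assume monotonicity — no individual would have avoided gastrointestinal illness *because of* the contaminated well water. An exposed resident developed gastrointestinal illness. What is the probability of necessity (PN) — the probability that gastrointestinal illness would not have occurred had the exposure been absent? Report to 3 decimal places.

Let p₁ = 0.751, p₀ = 0.212.
Under exogeneity and monotonicity, PN = (p₁ − p₀) / p₁.
PN = (0.751 − 0.212) / 0.751 = 0.539 / 0.751 ≈ 0.7177

PN ≈ 0.718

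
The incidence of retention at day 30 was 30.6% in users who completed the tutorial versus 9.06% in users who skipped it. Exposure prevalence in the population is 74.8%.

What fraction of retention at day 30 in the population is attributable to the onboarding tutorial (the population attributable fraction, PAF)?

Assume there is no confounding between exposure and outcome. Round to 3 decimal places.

PAF ≈ 0.640

p₁ = 0.306, p₀ = 0.0906.
Overall risk P(Y=1) = π·p₁ + (1−π)·p₀ = 0.748×0.306 + 0.252×0.0906 = 0.25172.
Under exogeneity, PAF = [P(Y=1) − p₀] / P(Y=1).
PAF = (0.25172 − 0.0906) / 0.25172 ≈ 0.6401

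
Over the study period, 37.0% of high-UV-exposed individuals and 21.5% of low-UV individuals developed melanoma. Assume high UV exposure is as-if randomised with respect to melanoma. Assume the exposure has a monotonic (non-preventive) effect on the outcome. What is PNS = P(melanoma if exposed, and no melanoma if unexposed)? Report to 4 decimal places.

p₁ = 0.37, p₀ = 0.215.
Under exogeneity and monotonicity, PNS = p₁ − p₀.
PNS = 0.37 − 0.215 = 0.155

PNS ≈ 0.1550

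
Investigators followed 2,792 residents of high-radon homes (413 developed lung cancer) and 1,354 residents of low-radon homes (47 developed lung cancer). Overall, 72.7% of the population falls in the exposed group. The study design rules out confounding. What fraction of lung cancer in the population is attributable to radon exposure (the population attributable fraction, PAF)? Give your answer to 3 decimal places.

PAF ≈ 0.703

p₁ = P(outcome | exposed) = 413/2792 = 0.14792
p₀ = P(outcome | unexposed) = 47/1354 = 0.034712
Overall risk P(Y=1) = π·p₁ + (1−π)·p₀ = 0.727×0.14792 + 0.273×0.034712 = 0.11702.
Under exogeneity, PAF = [P(Y=1) − p₀] / P(Y=1).
PAF = (0.11702 − 0.034712) / 0.11702 ≈ 0.7034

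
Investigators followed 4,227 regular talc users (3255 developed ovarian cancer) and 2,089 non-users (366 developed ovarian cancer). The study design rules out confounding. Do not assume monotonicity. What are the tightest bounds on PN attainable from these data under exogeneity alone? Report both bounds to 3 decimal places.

0.772 ≤ PN ≤ 1.000

p₁ = P(outcome | exposed) = 3255/4227 = 0.77005
p₀ = P(outcome | unexposed) = 366/2089 = 0.1752
Under exogeneity alone the bounds on PN are max{0,(p₁−p₀)/p₁} ≤ PN ≤ min{1,(1−p₀)/p₁}.
  lower = (p₁ − p₀)/p₁ = 0.59485 / 0.77005 ≈ 0.7725
  upper = min{1, (1 − p₀)/p₁} = 0.8248 / 0.77005 ≈ 1.0711 → capped at 1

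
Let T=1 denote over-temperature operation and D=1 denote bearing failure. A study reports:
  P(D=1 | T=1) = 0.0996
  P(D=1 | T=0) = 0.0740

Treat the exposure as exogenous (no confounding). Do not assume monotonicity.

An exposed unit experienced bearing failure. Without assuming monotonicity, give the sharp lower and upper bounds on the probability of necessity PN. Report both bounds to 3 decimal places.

0.257 ≤ PN ≤ 1.000

Let p₁ = 0.0996, p₀ = 0.074.
Under exogeneity alone the bounds on PN are max{0,(p₁−p₀)/p₁} ≤ PN ≤ min{1,(1−p₀)/p₁}.
  lower = (p₁ − p₀)/p₁ = 0.0256 / 0.0996 ≈ 0.2570
  upper = min{1, (1 − p₀)/p₁} = 0.926 / 0.0996 ≈ 9.2972 → capped at 1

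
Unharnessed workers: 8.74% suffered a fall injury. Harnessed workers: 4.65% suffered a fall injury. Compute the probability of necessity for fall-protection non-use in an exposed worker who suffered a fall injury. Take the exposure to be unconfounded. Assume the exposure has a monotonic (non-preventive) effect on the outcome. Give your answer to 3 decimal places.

p₁ = 0.0874, p₀ = 0.0465.
Under exogeneity and monotonicity, PN = (p₁ − p₀) / p₁.
PN = (0.0874 − 0.0465) / 0.0874 = 0.0409 / 0.0874 ≈ 0.4680

PN ≈ 0.468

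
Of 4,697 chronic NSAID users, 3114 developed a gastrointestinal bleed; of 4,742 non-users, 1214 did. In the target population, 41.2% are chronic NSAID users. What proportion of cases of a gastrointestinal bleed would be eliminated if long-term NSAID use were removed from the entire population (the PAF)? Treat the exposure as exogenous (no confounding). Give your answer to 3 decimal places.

p₁ = P(outcome | exposed) = 3114/4697 = 0.66298
p₀ = P(outcome | unexposed) = 1214/4742 = 0.25601
Overall risk P(Y=1) = π·p₁ + (1−π)·p₀ = 0.412×0.66298 + 0.588×0.25601 = 0.42368.
Under exogeneity, PAF = [P(Y=1) − p₀] / P(Y=1).
PAF = (0.42368 − 0.25601) / 0.42368 ≈ 0.3957

PAF ≈ 0.396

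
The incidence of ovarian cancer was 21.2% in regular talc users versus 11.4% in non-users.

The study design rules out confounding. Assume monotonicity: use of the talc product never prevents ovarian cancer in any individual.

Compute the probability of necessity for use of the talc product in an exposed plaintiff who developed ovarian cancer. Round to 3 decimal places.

PN ≈ 0.462

p₁ = 0.212, p₀ = 0.114.
Under exogeneity and monotonicity, PN = (p₁ − p₀) / p₁.
PN = (0.212 − 0.114) / 0.212 = 0.098 / 0.212 ≈ 0.4623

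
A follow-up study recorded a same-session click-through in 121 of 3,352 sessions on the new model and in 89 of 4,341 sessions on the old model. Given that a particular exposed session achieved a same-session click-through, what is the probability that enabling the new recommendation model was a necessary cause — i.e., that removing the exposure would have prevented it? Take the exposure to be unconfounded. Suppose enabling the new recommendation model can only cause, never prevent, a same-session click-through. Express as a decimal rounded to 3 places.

PN ≈ 0.432

p₁ = P(outcome | exposed) = 121/3352 = 0.036098
p₀ = P(outcome | unexposed) = 89/4341 = 0.020502
Under exogeneity and monotonicity, PN = (p₁ − p₀) / p₁.
PN = (0.036098 − 0.020502) / 0.036098 = 0.015596 / 0.036098 ≈ 0.4320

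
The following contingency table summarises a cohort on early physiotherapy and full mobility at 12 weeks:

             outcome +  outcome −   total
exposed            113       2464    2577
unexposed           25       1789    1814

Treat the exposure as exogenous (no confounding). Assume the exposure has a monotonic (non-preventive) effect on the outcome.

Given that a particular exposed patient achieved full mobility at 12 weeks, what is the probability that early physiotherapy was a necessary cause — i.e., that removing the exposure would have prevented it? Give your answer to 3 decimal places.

PN ≈ 0.686

p₁ = P(outcome | exposed) = 113/2577 = 0.043849
p₀ = P(outcome | unexposed) = 25/1814 = 0.013782
Under exogeneity and monotonicity, PN = (p₁ − p₀) / p₁.
PN = (0.043849 − 0.013782) / 0.043849 = 0.030068 / 0.043849 ≈ 0.6857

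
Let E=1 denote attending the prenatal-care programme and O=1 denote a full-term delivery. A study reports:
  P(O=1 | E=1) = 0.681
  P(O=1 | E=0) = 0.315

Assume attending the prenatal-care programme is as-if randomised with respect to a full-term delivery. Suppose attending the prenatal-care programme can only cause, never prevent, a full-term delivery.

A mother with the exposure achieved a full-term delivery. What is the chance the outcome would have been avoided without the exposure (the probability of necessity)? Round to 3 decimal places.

PN ≈ 0.537

Let p₁ = 0.681, p₀ = 0.315.
Under exogeneity and monotonicity, PN = (p₁ − p₀) / p₁.
PN = (0.681 − 0.315) / 0.681 = 0.366 / 0.681 ≈ 0.5374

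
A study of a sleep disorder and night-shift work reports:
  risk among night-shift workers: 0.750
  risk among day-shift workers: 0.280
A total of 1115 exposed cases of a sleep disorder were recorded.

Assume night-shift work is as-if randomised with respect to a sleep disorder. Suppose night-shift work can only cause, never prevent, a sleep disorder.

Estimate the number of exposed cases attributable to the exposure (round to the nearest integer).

about 699 cases

Let p₁ = 0.75, p₀ = 0.28.
PN = (p₁ − p₀)/p₁ = (0.75 − 0.28) / 0.75 ≈ 0.62667.
Attributable cases ≈ PN × (exposed cases) = 0.62667 × 1115 ≈ 698.73.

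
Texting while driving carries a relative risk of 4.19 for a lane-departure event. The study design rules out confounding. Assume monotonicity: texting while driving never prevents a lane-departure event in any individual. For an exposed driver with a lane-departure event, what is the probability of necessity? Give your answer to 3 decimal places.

PN ≈ 0.761

Under exogeneity and monotonicity, PN = (RR − 1) / RR = 1 − 1/RR.
PN = (4.19 − 1) / 4.19 = 3.19 / 4.19 ≈ 0.7613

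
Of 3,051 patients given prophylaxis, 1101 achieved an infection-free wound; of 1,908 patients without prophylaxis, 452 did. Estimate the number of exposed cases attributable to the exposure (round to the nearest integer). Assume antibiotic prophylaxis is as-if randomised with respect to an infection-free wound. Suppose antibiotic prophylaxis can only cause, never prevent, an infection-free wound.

p₁ = P(outcome | exposed) = 1101/3051 = 0.36087
p₀ = P(outcome | unexposed) = 452/1908 = 0.2369
PN = (p₁ − p₀)/p₁ = (0.36087 − 0.2369) / 0.36087 ≈ 0.34353.
Attributable cases ≈ PN × (exposed cases) = 0.34353 × 1101 ≈ 378.23.

about 378 cases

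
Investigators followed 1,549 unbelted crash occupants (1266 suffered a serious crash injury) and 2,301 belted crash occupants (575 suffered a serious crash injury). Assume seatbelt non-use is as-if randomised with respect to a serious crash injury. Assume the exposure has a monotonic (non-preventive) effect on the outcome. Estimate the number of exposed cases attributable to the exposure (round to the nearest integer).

about 879 cases

p₁ = P(outcome | exposed) = 1266/1549 = 0.8173
p₀ = P(outcome | unexposed) = 575/2301 = 0.24989
PN = (p₁ − p₀)/p₁ = (0.8173 − 0.24989) / 0.8173 ≈ 0.69425.
Attributable cases ≈ PN × (exposed cases) = 0.69425 × 1266 ≈ 878.92.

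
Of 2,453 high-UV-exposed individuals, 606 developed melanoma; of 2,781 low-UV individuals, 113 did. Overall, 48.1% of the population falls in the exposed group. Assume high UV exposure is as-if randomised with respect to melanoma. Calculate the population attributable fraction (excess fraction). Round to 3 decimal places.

PAF ≈ 0.710

p₁ = P(outcome | exposed) = 606/2453 = 0.24704
p₀ = P(outcome | unexposed) = 113/2781 = 0.040633
Overall risk P(Y=1) = π·p₁ + (1−π)·p₀ = 0.481×0.24704 + 0.519×0.040633 = 0.13992.
Under exogeneity, PAF = [P(Y=1) − p₀] / P(Y=1).
PAF = (0.13992 − 0.040633) / 0.13992 ≈ 0.7096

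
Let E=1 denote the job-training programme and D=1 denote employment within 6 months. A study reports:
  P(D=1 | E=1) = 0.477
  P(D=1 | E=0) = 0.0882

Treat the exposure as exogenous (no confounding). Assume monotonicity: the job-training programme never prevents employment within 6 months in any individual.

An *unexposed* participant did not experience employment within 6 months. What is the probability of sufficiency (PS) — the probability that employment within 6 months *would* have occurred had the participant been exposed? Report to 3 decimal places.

Let p₁ = 0.477, p₀ = 0.0882.
Under exogeneity and monotonicity, PS = (p₁ − p₀) / (1 − p₀).
PS = (0.477 − 0.0882) / (1 − 0.0882) = 0.3888 / 0.9118 ≈ 0.4264

PS ≈ 0.426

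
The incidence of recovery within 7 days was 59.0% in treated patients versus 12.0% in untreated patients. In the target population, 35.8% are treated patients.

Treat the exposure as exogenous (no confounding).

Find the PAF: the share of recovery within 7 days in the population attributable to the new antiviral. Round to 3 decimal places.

PAF ≈ 0.584

p₁ = 0.59, p₀ = 0.12.
Overall risk P(Y=1) = π·p₁ + (1−π)·p₀ = 0.358×0.59 + 0.642×0.12 = 0.28826.
Under exogeneity, PAF = [P(Y=1) − p₀] / P(Y=1).
PAF = (0.28826 − 0.12) / 0.28826 ≈ 0.5837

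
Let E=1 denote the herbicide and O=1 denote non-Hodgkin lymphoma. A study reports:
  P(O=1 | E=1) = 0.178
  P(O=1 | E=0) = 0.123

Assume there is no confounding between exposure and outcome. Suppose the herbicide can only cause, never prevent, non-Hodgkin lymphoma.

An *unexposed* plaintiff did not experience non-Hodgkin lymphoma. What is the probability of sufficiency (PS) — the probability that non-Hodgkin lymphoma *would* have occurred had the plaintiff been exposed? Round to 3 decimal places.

Let p₁ = 0.178, p₀ = 0.123.
Under exogeneity and monotonicity, PS = (p₁ − p₀) / (1 − p₀).
PS = (0.178 − 0.123) / (1 − 0.123) = 0.055 / 0.877 ≈ 0.0627

PS ≈ 0.063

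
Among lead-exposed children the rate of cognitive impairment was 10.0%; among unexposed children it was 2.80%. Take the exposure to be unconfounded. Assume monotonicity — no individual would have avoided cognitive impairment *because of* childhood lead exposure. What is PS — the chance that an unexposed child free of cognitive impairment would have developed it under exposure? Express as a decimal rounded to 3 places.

PS ≈ 0.074

p₁ = 0.1, p₀ = 0.028.
Under exogeneity and monotonicity, PS = (p₁ − p₀) / (1 − p₀).
PS = (0.1 − 0.028) / (1 − 0.028) = 0.072 / 0.972 ≈ 0.0741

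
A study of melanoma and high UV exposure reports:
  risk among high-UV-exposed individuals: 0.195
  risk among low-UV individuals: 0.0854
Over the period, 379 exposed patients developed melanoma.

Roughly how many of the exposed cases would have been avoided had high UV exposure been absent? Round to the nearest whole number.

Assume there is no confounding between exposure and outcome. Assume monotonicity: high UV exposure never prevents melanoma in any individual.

Let p₁ = 0.195, p₀ = 0.0854.
PN = (p₁ − p₀)/p₁ = (0.195 − 0.0854) / 0.195 ≈ 0.56205.
Attributable cases ≈ PN × (exposed cases) = 0.56205 × 379 ≈ 213.02.

about 213 cases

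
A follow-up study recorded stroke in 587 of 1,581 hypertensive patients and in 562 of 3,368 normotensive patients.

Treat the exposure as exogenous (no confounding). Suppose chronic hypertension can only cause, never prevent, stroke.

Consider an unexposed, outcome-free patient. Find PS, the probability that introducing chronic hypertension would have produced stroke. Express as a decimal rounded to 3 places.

PS ≈ 0.245

p₁ = P(outcome | exposed) = 587/1581 = 0.37128
p₀ = P(outcome | unexposed) = 562/3368 = 0.16686
Under exogeneity and monotonicity, PS = (p₁ − p₀) / (1 − p₀).
PS = (0.37128 − 0.16686) / (1 − 0.16686) = 0.20442 / 0.83314 ≈ 0.2454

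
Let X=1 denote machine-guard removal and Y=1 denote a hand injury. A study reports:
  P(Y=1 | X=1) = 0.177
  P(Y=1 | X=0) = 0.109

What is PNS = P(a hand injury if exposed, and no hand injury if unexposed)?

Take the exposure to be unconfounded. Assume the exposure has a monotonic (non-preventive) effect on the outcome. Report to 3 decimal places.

Let p₁ = 0.177, p₀ = 0.109.
Under exogeneity and monotonicity, PNS = p₁ − p₀.
PNS = 0.177 − 0.109 = 0.068

PNS ≈ 0.068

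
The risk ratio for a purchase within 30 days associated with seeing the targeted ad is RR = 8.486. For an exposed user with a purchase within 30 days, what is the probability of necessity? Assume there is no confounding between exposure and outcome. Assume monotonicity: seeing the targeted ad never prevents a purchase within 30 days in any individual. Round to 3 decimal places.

PN ≈ 0.882

Under exogeneity and monotonicity, PN = (RR − 1) / RR = 1 − 1/RR.
PN = (8.486 − 1) / 8.486 = 7.486 / 8.486 ≈ 0.8822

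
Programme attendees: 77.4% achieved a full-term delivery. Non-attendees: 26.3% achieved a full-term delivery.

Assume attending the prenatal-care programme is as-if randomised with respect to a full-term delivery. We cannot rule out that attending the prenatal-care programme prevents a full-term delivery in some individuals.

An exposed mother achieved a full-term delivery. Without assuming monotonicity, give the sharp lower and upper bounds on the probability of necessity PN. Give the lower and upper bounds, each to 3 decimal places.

p₁ = 0.774, p₀ = 0.263.
Under exogeneity alone the bounds on PN are max{0,(p₁−p₀)/p₁} ≤ PN ≤ min{1,(1−p₀)/p₁}.
  lower = (p₁ − p₀)/p₁ = 0.511 / 0.774 ≈ 0.6602
  upper = min{1, (1 − p₀)/p₁} = 0.737 / 0.774 ≈ 0.9522

0.660 ≤ PN ≤ 0.952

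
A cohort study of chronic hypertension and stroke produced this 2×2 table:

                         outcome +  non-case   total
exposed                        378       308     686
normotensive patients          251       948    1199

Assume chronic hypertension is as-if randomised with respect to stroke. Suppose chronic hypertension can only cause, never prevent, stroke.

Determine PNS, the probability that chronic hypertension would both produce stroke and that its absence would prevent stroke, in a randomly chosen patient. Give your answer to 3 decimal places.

p₁ = P(outcome | exposed) = 378/686 = 0.55102
p₀ = P(outcome | unexposed) = 251/1199 = 0.20934
Under exogeneity and monotonicity, PNS = p₁ − p₀.
PNS = 0.55102 − 0.20934 = 0.34168

PNS ≈ 0.342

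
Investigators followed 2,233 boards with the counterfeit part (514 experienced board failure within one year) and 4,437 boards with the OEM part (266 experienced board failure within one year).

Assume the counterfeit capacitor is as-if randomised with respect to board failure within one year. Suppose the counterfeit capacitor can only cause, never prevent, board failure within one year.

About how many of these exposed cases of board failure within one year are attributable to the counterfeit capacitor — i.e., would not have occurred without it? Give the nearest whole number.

about 380 cases

p₁ = P(outcome | exposed) = 514/2233 = 0.23018
p₀ = P(outcome | unexposed) = 266/4437 = 0.05995
PN = (p₁ − p₀)/p₁ = (0.23018 − 0.05995) / 0.23018 ≈ 0.73955.
Attributable cases ≈ PN × (exposed cases) = 0.73955 × 514 ≈ 380.13.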